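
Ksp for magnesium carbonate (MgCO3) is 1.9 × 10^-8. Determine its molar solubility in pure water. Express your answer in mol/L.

MgCO3(s) ⇌ Mg^2+ + CO3^2-
Ksp = [Mg^2+][CO3^2-]
For each mole of MgCO3 that dissolves: [Mg^2+] = s, [CO3^2-] = s.
Ksp = s × s = s^2
s = √(1.9 × 10^-8) = 1.4 × 10^-4 M

s ≈ 1.4e-4 M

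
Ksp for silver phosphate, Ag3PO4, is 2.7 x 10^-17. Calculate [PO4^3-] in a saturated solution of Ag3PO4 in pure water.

Ag3PO4(s) <=> 3 Ag^+ + PO4^3-
Ksp = [Ag^+]^3[PO4^3-]
If s mol/L of Ag3PO4 dissolves, [Ag^+] = 3s and [PO4^3-] = s.
Ksp = (3s)^3s = 27s^4
s = (2.7 x 10^-17 / 27)^(1/4) = 3.16 x 10^-5 M
[PO4^3-] = s = 3.2 × 10^-5 M

[PO4^3-] = 3.2e-5 M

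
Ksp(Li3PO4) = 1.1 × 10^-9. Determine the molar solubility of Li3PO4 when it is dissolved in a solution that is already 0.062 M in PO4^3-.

Li3PO4(s) <=> 3 Li^+(aq) + PO4^3-(aq)
Ksp = [Li^+]^3[PO4^3-]
If s mol/L dissolves here, [Li^+] = 3s, [PO4^3-] = 0.062 + s ≈ 0.062 (common-ion effect: PO4^3- is already 0.062 M).
Ksp ≈ (3s)^3 × 0.062
s = 8.7 × 10^-4 M
Check: s = 8.7 x 10^-4 ≪ 0.062, so the approximation is valid.

s = 8.7 x 10^-4 M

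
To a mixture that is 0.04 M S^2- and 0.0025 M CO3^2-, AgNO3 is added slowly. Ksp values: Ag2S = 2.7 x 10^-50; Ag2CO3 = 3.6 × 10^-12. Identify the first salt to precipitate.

Each salt begins to precipitate when Q = Ksp, i.e. when [Ag^+] reaches its threshold.
For Ag2S: 2.7 x 10^-50 = 0.04 × [Ag^+]^2  ⇒  [Ag^+] = 8.2 × 10^-25 M.
For Ag2CO3: 3.6 × 10^-12 = 0.0025 × [Ag^+]^2  ⇒  [Ag^+] = 3.8 x 10^-5 M.
The salt with the lower threshold [Ag^+] precipitates first: Ag2S.

Ag2S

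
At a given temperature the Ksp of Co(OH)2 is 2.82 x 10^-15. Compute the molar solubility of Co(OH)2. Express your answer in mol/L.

Co(OH)2(s) ⇌ Co^2+(aq) + 2 OH^-(aq)
Ksp = [Co^2+][OH^-]^2
For each mole of Co(OH)2 that dissolves: [Co^2+] = s, [OH^-] = 2s.
Ksp = s(2s)^2 = 4s^3
Solving, s = (2.82 x 10^-15/4)^(1/3) = 8.90 x 10^-6 M

s = 8.90 × 10^-6 M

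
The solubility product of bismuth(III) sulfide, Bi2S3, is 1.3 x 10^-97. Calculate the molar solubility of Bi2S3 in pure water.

Bi2S3(s) <=> 2 Bi^3+ + 3 S^2-
Ksp = [Bi^3+]^2[S^2-]^3
If s mol/L of Bi2S3 dissolves, [Bi^3+] = 2s and [S^2-] = 3s.
Substituting: Ksp = (2s)^2(3s)^3 = 108s^5
Solving, s = (1.3 x 10^-97/108)^(1/5) = 1.6 × 10^-20 M

s ≈ 1.6 × 10^-20 M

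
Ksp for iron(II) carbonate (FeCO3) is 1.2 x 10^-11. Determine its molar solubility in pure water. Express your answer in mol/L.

3.5 x 10^-6 M

FeCO3(s) <=> Fe^2+ + CO3^2-
Ksp = [Fe^2+][CO3^2-]
For each mole of FeCO3 that dissolves: [Fe^2+] = s, [CO3^2-] = s.
Ksp = s × s = s^2
s = √(1.2 x 10^-11) = 3.5 × 10^-6 M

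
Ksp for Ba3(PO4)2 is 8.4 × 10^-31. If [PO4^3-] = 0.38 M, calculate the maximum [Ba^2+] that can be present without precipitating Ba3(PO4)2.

Ba3(PO4)2(s) <=> 3 Ba^2+ + 2 PO4^3-
Ksp = [Ba^2+]^3[PO4^3-]^2
Precipitation begins when Q = Ksp. With [PO4^3-] = 0.38 M:
8.4 × 10^-31 = (0.38)^2 × [Ba^2+]^3
[Ba^2+] = (8.4 × 10^-31 / 1.44 × 10^-1)^(1/3) = 1.8 × 10^-10 M

[Ba^2+] = 1.8 × 10^-10 M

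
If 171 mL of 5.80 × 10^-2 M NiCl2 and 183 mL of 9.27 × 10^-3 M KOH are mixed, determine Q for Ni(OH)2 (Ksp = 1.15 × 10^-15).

Total volume = 171 + 183 = 354 mL.
[Ni^2+] = 5.80 × 10^-2 × (171/354) = 2.802 x 10^-2 M
[OH^-] = 9.27 x 10^-3 × (183/354) = 4.792 x 10^-3 M
Ni(OH)2(s) ⇌ Ni^2+ + 2 OH^-, so Q = [Ni^2+][OH^-]^2
Q = (2.802 × 10^-2)(4.792 × 10^-3)^2 = 6.43 × 10^-7
Q > Ksp, so Ni(OH)2 will precipitate.

Q = 6.43 x 10^-7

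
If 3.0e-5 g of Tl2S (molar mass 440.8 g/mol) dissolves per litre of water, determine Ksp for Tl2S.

Molar solubility s = (3.0 × 10^-5 g/L) / (440.8 g/mol) = 6.81 × 10^-8 M.
Tl2S(s) <=> 2 Tl^+ + S^2-
Let s = molar solubility. Then [Tl^+] = 2s and [S^2-] = s.
Ksp = [Tl^+]^2[S^2-]
Substituting: Ksp = (2s)^2s = 4s^3
With s = 6.81 × 10^-8: Ksp = 1.3 × 10^-21

1.3 × 10^-21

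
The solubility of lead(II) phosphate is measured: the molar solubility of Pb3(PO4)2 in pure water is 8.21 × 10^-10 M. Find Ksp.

4.03 × 10^-44

Pb3(PO4)2(s) <=> 3 Pb^2+ + 2 PO4^3-
With molar solubility s: [Pb^2+] = 3s, [PO4^3-] = 2s.
Ksp = [Pb^2+]^3[PO4^3-]^2
So Ksp = (3s)^3 × (2s)^2 = 108s^5
Ksp = 108 × (8.21 × 10^-10)^5 = 4.03 × 10^-44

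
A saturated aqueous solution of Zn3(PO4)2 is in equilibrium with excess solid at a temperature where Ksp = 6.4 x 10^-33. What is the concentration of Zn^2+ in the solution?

[Zn^2+] ≈ 4.3e-7 M

Zn3(PO4)2(s) <=> 3 Zn^2+(aq) + 2 PO4^3-(aq)
Ksp = [Zn^2+]^3[PO4^3-]^2
Let s = molar solubility. Then [Zn^2+] = 3s and [PO4^3-] = 2s.
Substituting: Ksp = (3s)^3(2s)^2 = 108s^5
s = (6.4 x 10^-33 / 108)^(1/5) = 1.43 x 10^-7 M
[Zn^2+] = 3s = 4.3 × 10^-7 M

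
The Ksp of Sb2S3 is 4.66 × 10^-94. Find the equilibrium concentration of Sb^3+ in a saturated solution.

Sb2S3(s) ⇌ 2 Sb^3+ + 3 S^2-
Ksp = [Sb^3+]^2[S^2-]^3
Let s = molar solubility. Then [Sb^3+] = 2s and [S^2-] = 3s.
Substituting: Ksp = (2s)^2(3s)^3 = 108s^5
Solving, s = (4.66 × 10^-94/108)^(1/5) = 8.453 × 10^-20 M
[Sb^3+] = 2s = 1.69 x 10^-19 M

1.69 × 10^-19 M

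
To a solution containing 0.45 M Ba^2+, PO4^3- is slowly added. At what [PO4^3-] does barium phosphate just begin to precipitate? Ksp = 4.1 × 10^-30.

[PO4^3-] ≈ 6.7e-15 M

Ba3(PO4)2(s) ⇌ 3 Ba^2+ + 2 PO4^3-
Ksp = [Ba^2+]^3[PO4^3-]^2
Precipitation begins when Q = Ksp. With [Ba^2+] = 0.45 M:
4.1 × 10^-30 = (0.45)^3 × [PO4^3-]^2
[PO4^3-] = (4.1 × 10^-30 / 9.11 × 10^-2)^(1/2) = 6.7 × 10^-15 M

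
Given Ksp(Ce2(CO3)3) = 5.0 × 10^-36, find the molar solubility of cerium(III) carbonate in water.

s = 3.4 × 10^-8 M

Ce2(CO3)3(s) ⇌ 2 Ce^3+(aq) + 3 CO3^2-(aq)
Ksp = [Ce^3+]^2[CO3^2-]^3
For each mole of Ce2(CO3)3 that dissolves: [Ce^3+] = 2s, [CO3^2-] = 3s.
Substituting: Ksp = (2s)^2(3s)^3 = 108s^5
Solving, s = (5.0 × 10^-36/108)^(1/5) = 3.4 × 10^-8 M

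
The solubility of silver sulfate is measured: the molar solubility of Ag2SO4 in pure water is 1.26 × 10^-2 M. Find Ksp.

Ag2SO4(s) ⇌ 2 Ag^+(aq) + SO4^2-(aq)
With molar solubility s: [Ag^+] = 2s, [SO4^2-] = s.
Ksp = [Ag^+]^2[SO4^2-]
Ksp = (2s)^2s = 4s^3
Ksp = 4 × (1.26 x 10^-2)^3 = 8.00 × 10^-6

Ksp ≈ 8.00e-6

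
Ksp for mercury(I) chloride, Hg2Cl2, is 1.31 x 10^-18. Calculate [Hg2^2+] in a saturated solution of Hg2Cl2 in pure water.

[Hg2^2+] ≈ 6.89 x 10^-7 M

Hg2Cl2(s) ⇌ Hg2^2+ + 2 Cl^-
Ksp = [Hg2^2+][Cl^-]^2
For each mole of Hg2Cl2 that dissolves: [Hg2^2+] = s, [Cl^-] = 2s.
Ksp = s(2s)^2 = 4s^3
Solving, s = (1.31 x 10^-18/4)^(1/3) = 6.893 x 10^-7 M
[Hg2^2+] = s = 6.89 × 10^-7 M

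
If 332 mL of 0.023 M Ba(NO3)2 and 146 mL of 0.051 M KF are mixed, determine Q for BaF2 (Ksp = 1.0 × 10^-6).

Q = 3.9 × 10^-6

Total volume = 332 + 146 = 478 mL.
[Ba^2+] = 2.3 x 10^-2 × (332/478) = 1.60 x 10^-2 M
[F^-] = 5.1 x 10^-2 × (146/478) = 1.56 x 10^-2 M
BaF2(s) <=> Ba^2+(aq) + 2 F^-(aq), so Q = [Ba^2+][F^-]^2
Q = (1.60 × 10^-2)(1.56 × 10^-2)^2 = 3.9 × 10^-6
Q > Ksp, so BaF2 will precipitate.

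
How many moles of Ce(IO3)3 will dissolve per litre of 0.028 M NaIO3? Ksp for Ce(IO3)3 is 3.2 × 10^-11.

s ≈ 1.5 × 10^-6 M

Ce(IO3)3(s) ⇌ Ce^3+ + 3 IO3^-
Ksp = [Ce^3+][IO3^-]^3
Let s = moles of Ce(IO3)3 that dissolve per litre. [Ce^3+] = s, [IO3^-] = 0.028 + 3s ≈ 0.028 (common-ion effect: IO3^- is already 0.028 M).
Ksp ≈ s × (0.028)^3
s = 1.5 x 10^-6 M
Check: 3s = 4.4 x 10^-6 ≪ 0.028, so the approximation is valid.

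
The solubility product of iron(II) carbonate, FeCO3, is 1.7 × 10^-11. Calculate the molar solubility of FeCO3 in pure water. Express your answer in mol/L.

4.1 × 10^-6 M

FeCO3(s) ⇌ Fe^2+ + CO3^2-
Ksp = [Fe^2+][CO3^2-]
For each mole of FeCO3 that dissolves: [Fe^2+] = s, [CO3^2-] = s.
Ksp = s^2
s = (1.7 × 10^-11)^(1/2) = 4.1 x 10^-6 M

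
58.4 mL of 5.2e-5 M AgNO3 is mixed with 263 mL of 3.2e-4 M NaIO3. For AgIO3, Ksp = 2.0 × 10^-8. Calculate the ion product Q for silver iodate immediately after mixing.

Total volume = 58.4 + 263 = 321.4 mL.
[Ag^+] = 5.2 x 10^-5 × (58.4/321.4) = 9.45 × 10^-6 M
[IO3^-] = 3.2 x 10^-4 × (263/321.4) = 2.62 × 10^-4 M
AgIO3(s) ⇌ Ag^+(aq) + IO3^-(aq), so Q = [Ag^+][IO3^-]
Q = (9.45 × 10^-6)(2.62 × 10^-4) = 2.5 x 10^-9
Q < Ksp, so no precipitate of AgIO3 forms.

2.5 × 10^-9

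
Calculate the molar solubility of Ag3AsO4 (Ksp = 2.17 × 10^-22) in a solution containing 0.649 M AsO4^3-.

Ag3AsO4(s) ⇌ 3 Ag^+ + AsO4^3-
Ksp = [Ag^+]^3[AsO4^3-]
Let s = moles of Ag3AsO4 that dissolve per litre. [Ag^+] = 3s, [AsO4^3-] = 0.649 + s ≈ 0.649 (common-ion effect: AsO4^3- is already 0.649 M).
Ksp ≈ (3s)^3 × 0.649
s = 2.31 x 10^-8 M
Check: s = 2.3 × 10^-8 ≪ 0.649, so the approximation is valid.

s ≈ 2.31e-8 M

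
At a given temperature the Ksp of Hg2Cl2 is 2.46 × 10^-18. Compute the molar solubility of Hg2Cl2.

8.50e-7 M

Hg2Cl2(s) ⇌ Hg2^2+(aq) + 2 Cl^-(aq)
Ksp = [Hg2^2+][Cl^-]^2
With molar solubility s: [Hg2^2+] = s, [Cl^-] = 2s.
Ksp = s(2s)^2 = 4s^3
s^3 = 2.46 × 10^-18 / 4, so s = 8.50 x 10^-7 M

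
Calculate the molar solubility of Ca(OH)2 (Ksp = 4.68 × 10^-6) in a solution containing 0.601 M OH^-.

s = 1.30e-5 M

Ca(OH)2(s) ⇌ Ca^2+ + 2 OH^-
Ksp = [Ca^2+][OH^-]^2
Let s be the molar solubility in this solution. [Ca^2+] = s, [OH^-] = 0.601 + 2s ≈ 0.601 (Ksp is small, so little additional dissolves).
Ksp ≈ s × (0.601)^2
s = 1.30 × 10^-5 M
Check: 2s = 2.6 × 10^-5 ≪ 0.601, so the approximation is valid.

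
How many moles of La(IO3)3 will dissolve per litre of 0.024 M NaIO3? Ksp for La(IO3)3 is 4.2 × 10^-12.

La(IO3)3(s) <=> La^3+(aq) + 3 IO3^-(aq)
Ksp = [La^3+][IO3^-]^3
Let s = moles of La(IO3)3 that dissolve per litre. [La^3+] = s, [IO3^-] = 0.024 + 3s ≈ 0.024 (since IO3^- from NaIO3 dominates).
Ksp ≈ s × (0.024)^3
s = 3.0 × 10^-7 M
Check: 3s = 9.1 x 10^-7 ≪ 0.024, so the approximation is valid.

3.0 × 10^-7 M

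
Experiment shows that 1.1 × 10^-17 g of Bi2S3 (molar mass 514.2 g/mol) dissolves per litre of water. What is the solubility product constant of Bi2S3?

Ksp = 4.8 × 10^-97

Molar solubility s = (1.1 × 10^-17 g/L) / (514.2 g/mol) = 2.14 × 10^-20 M.
Bi2S3(s) ⇌ 2 Bi^3+ + 3 S^2-
For each mole of Bi2S3 that dissolves: [Bi^3+] = 2s, [S^2-] = 3s.
Ksp = [Bi^3+]^2[S^2-]^3
Substituting: Ksp = (2s)^2(3s)^3 = 108s^5
With s = 2.14 x 10^-20: Ksp = 4.8 × 10^-97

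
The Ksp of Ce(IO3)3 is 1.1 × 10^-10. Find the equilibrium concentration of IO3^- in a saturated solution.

[IO3^-] ≈ 4.3e-3 M

Ce(IO3)3(s) ⇌ Ce^3+(aq) + 3 IO3^-(aq)
Ksp = [Ce^3+][IO3^-]^3
If s mol/L of Ce(IO3)3 dissolves, [Ce^3+] = s and [IO3^-] = 3s.
So Ksp = s × (3s)^3 = 27s^4
s = (1.1 × 10^-10 / 27)^(1/4) = 1.42 × 10^-3 M
[IO3^-] = 3s = 4.3 × 10^-3 M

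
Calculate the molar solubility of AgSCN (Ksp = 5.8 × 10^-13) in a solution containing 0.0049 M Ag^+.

AgSCN(s) ⇌ Ag^+(aq) + SCN^-(aq)
Ksp = [Ag^+][SCN^-]
If s mol/L dissolves here, [Ag^+] = 0.0049 + s ≈ 0.0049, [SCN^-] = s (common-ion effect: Ag^+ is already 0.0049 M).
Ksp ≈ 0.0049 × s
s = 1.2 × 10^-10 M
Check: s = 1.2 x 10^-10 ≪ 0.0049, so the approximation is valid.

s = 1.2 × 10^-10 M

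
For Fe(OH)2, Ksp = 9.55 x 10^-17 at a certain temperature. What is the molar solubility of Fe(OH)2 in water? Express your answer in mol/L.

Fe(OH)2(s) ⇌ Fe^2+(aq) + 2 OH^-(aq)
Ksp = [Fe^2+][OH^-]^2
If s mol/L of Fe(OH)2 dissolves, [Fe^2+] = s and [OH^-] = 2s.
So Ksp = s × (2s)^2 = 4s^3
s^3 = 9.55 x 10^-17 / 4, so s = 2.88 × 10^-6 M

s ≈ 2.88 x 10^-6 M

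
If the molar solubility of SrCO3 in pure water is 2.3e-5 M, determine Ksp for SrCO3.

SrCO3(s) <=> Sr^2+(aq) + CO3^2-(aq)
With molar solubility s: [Sr^2+] = s, [CO3^2-] = s.
Ksp = [Sr^2+][CO3^2-]
Ksp = s^2
With s = 2.3 x 10^-5: Ksp = 5.3 × 10^-10

5.3 x 10^-10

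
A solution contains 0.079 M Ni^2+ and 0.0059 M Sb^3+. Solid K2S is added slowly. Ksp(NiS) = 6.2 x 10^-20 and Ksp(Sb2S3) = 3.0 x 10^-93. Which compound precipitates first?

Sb2S3

Precipitation of each salt starts when its ion product equals its Ksp.
For NiS: 6.2 x 10^-20 = 0.079 × [S^2-]  ⇒  [S^2-] = 7.8 × 10^-19 M.
For Sb2S3: 3.0 x 10^-93 = (0.0059)^2 × [S^2-]^3  ⇒  [S^2-] = 4.4 x 10^-30 M.
The salt with the lower threshold [S^2-] precipitates first: Sb2S3.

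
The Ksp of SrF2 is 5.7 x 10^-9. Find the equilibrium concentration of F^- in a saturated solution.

[F^-] = 2.3e-3 M

SrF2(s) ⇌ Sr^2+(aq) + 2 F^-(aq)
Ksp = [Sr^2+][F^-]^2
If s mol/L of SrF2 dissolves, [Sr^2+] = s and [F^-] = 2s.
So Ksp = s × (2s)^2 = 4s^3
s = (5.7 x 10^-9 / 4)^(1/3) = 1.13 × 10^-3 M
[F^-] = 2s = 2.3 x 10^-3 M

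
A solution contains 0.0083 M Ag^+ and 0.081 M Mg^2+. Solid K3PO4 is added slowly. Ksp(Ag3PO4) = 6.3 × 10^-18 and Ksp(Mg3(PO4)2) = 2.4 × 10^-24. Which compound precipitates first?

Ag3PO4

Precipitation of each salt starts when its ion product equals its Ksp.
For Ag3PO4: 6.3 × 10^-18 = (0.0083)^3 × [PO4^3-]  ⇒  [PO4^3-] = 1.1 × 10^-11 M.
For Mg3(PO4)2: 2.4 × 10^-24 = (0.081)^3 × [PO4^3-]^2  ⇒  [PO4^3-] = 6.7 x 10^-11 M.
The salt with the lower threshold [PO4^3-] precipitates first: Ag3PO4.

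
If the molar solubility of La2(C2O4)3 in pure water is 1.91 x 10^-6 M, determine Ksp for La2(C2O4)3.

2.75e-27

La2(C2O4)3(s) <=> 2 La^3+(aq) + 3 C2O4^2-(aq)
With molar solubility s: [La^3+] = 2s, [C2O4^2-] = 3s.
Ksp = [La^3+]^2[C2O4^2-]^3
So Ksp = (2s)^2 × (3s)^3 = 108s^5
With s = 1.91 × 10^-6: Ksp = 2.75 × 10^-27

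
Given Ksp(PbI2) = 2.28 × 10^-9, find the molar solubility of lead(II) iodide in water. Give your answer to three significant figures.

PbI2(s) ⇌ Pb^2+ + 2 I^-
Ksp = [Pb^2+][I^-]^2
If s mol/L of PbI2 dissolves, [Pb^2+] = s and [I^-] = 2s.
Substituting: Ksp = s(2s)^2 = 4s^3
s = (2.28 × 10^-9 / 4)^(1/3) = 8.29 × 10^-4 M

s = 8.29 × 10^-4 M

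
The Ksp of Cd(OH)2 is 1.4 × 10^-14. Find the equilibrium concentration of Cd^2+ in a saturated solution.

[Cd^2+] = 1.5 x 10^-5 M

Cd(OH)2(s) <=> Cd^2+ + 2 OH^-
Ksp = [Cd^2+][OH^-]^2
With molar solubility s: [Cd^2+] = s, [OH^-] = 2s.
So Ksp = s × (2s)^2 = 4s^3
Solving, s = (1.4 × 10^-14/4)^(1/3) = 1.52 x 10^-5 M
[Cd^2+] = s = 1.5 × 10^-5 M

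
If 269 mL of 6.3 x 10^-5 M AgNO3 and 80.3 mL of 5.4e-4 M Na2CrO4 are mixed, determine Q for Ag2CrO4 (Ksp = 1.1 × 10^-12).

Total volume = 269 + 80.3 = 349.3 mL.
[Ag^+] = 6.3 × 10^-5 × (269/349.3) = 4.85 x 10^-5 M
[CrO4^2-] = 5.4 × 10^-4 × (80.3/349.3) = 1.24 × 10^-4 M
Ag2CrO4(s) ⇌ 2 Ag^+ + CrO4^2-, so Q = [Ag^+]^2[CrO4^2-]
Q = (4.85 × 10^-5)^2(1.24 x 10^-4) = 2.9 × 10^-13
Q < Ksp, so no precipitate of Ag2CrO4 forms.

2.9 × 10^-13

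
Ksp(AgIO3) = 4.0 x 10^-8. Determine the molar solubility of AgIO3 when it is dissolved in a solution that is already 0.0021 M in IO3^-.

s ≈ 1.9 × 10^-5 M

AgIO3(s) <=> Ag^+ + IO3^-
Ksp = [Ag^+][IO3^-]
Let s = moles of AgIO3 that dissolve per litre. [Ag^+] = s, [IO3^-] = 0.0021 + s ≈ 0.0021 (since the IO3^- already present dominates).
Ksp ≈ s × 0.0021
s = 1.9 x 10^-5 M
Check: s = 1.9 × 10^-5 ≪ 0.0021, so the approximation is valid.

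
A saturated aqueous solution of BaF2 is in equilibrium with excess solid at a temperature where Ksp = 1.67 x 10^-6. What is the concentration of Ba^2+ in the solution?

7.47 × 10^-3 M

BaF2(s) <=> Ba^2+ + 2 F^-
Ksp = [Ba^2+][F^-]^2
Let s = molar solubility. Then [Ba^2+] = s and [F^-] = 2s.
Substituting: Ksp = s(2s)^2 = 4s^3
Solving, s = (1.67 x 10^-6/4)^(1/3) = 7.474 × 10^-3 M
[Ba^2+] = s = 7.47 × 10^-3 M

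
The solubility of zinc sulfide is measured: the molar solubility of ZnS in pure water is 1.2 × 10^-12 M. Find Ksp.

Ksp = 1.4e-24

ZnS(s) ⇌ Zn^2+(aq) + S^2-(aq)
Let s = molar solubility. Then [Zn^2+] = s and [S^2-] = s.
Ksp = [Zn^2+][S^2-]
Ksp = s^2
With s = 1.2 x 10^-12: Ksp = 1.4 x 10^-24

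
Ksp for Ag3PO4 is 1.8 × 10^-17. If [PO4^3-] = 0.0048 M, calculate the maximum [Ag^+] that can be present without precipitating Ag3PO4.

Ag3PO4(s) <=> 3 Ag^+(aq) + PO4^3-(aq)
Ksp = [Ag^+]^3[PO4^3-]
Precipitation begins when Q = Ksp. With [PO4^3-] = 0.0048 M:
1.8 × 10^-17 = (0.0048) × [Ag^+]^3
[Ag^+] = (1.8 × 10^-17 / 4.8 x 10^-3)^(1/3) = 1.6 x 10^-5 M

1.6 x 10^-5 M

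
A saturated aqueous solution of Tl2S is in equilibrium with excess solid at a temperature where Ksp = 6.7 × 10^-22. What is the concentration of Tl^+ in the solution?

[Tl^+] = 1.1e-7 M

Tl2S(s) <=> 2 Tl^+(aq) + S^2-(aq)
Ksp = [Tl^+]^2[S^2-]
If s mol/L of Tl2S dissolves, [Tl^+] = 2s and [S^2-] = s.
So Ksp = (2s)^2 × s = 4s^3
s = (6.7 × 10^-22 / 4)^(1/3) = 5.51 × 10^-8 M
[Tl^+] = 2s = 1.1 × 10^-7 M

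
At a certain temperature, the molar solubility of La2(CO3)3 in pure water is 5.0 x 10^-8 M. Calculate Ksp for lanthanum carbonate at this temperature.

La2(CO3)3(s) ⇌ 2 La^3+(aq) + 3 CO3^2-(aq)
If s mol/L of La2(CO3)3 dissolves, [La^3+] = 2s and [CO3^2-] = 3s.
Ksp = [La^3+]^2[CO3^2-]^3
Ksp = (2s)^2(3s)^3 = 108s^5
Ksp = 108 × (5.0 × 10^-8)^5 = 3.4 x 10^-35

Ksp ≈ 3.4 × 10^-35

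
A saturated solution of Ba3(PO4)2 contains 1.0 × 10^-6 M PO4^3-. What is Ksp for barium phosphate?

Ba3(PO4)2(s) <=> 3 Ba^2+(aq) + 2 PO4^3-(aq)
Stoichiometry gives [Ba^2+] = (3/2)[PO4^3-] = 1.50 × 10^-6 M.
Ksp = [Ba^2+]^3[PO4^3-]^2
Ksp = (1.50 × 10^-6)^3 × (1.0 × 10^-6)^2 = 3.4 × 10^-30

3.4 x 10^-30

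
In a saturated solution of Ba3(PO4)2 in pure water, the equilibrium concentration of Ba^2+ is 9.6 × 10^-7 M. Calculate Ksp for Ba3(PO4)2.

Ksp ≈ 3.6 × 10^-31

Ba3(PO4)2(s) <=> 3 Ba^2+(aq) + 2 PO4^3-(aq)
Stoichiometry gives [PO4^3-] = (2/3)[Ba^2+] = 6.40 × 10^-7 M.
Ksp = [Ba^2+]^3[PO4^3-]^2
Ksp = (9.6 x 10^-7)^3 × (6.40 x 10^-7)^2 = 3.6 × 10^-31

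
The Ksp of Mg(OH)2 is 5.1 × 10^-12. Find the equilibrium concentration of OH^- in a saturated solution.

Mg(OH)2(s) ⇌ Mg^2+ + 2 OH^-
Ksp = [Mg^2+][OH^-]^2
Let s = molar solubility. Then [Mg^2+] = s and [OH^-] = 2s.
So Ksp = s × (2s)^2 = 4s^3
s = (5.1 × 10^-12 / 4)^(1/3) = 1.08 x 10^-4 M
[OH^-] = 2s = 2.2 x 10^-4 M

[OH^-] ≈ 2.2 x 10^-4 M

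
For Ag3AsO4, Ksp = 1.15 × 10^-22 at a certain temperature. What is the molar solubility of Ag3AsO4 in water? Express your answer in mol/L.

Ag3AsO4(s) ⇌ 3 Ag^+ + AsO4^3-
Ksp = [Ag^+]^3[AsO4^3-]
With molar solubility s: [Ag^+] = 3s, [AsO4^3-] = s.
Substituting: Ksp = (3s)^3s = 27s^4
s^4 = 1.15 × 10^-22 / 27, so s = 1.44 x 10^-6 M

s = 1.44e-6 M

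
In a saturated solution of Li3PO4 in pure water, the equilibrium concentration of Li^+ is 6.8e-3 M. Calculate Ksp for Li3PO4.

Ksp = 7.1e-10

Li3PO4(s) ⇌ 3 Li^+ + PO4^3-
Stoichiometry gives [PO4^3-] = (1/3)[Li^+] = 2.27 x 10^-3 M.
Ksp = [Li^+]^3[PO4^3-]
Ksp = (6.8 × 10^-3)^3 × 2.27 × 10^-3 = 7.1 × 10^-10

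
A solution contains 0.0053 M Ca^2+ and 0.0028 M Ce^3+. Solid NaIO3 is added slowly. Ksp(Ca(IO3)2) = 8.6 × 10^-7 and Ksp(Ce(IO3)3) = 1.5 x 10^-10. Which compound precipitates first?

Each salt begins to precipitate when Q = Ksp, i.e. when [IO3^-] reaches its threshold.
For Ca(IO3)2: 8.6 × 10^-7 = 0.0053 × [IO3^-]^2  ⇒  [IO3^-] = 1.3 x 10^-2 M.
For Ce(IO3)3: 1.5 x 10^-10 = 0.0028 × [IO3^-]^3  ⇒  [IO3^-] = 3.8 × 10^-3 M.
The salt with the lower threshold [IO3^-] precipitates first: Ce(IO3)3.

Ce(IO3)3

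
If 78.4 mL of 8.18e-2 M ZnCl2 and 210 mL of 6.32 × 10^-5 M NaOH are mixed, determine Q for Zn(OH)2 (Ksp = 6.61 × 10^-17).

Q ≈ 4.71e-11

Total volume = 78.4 + 210 = 288.4 mL.
[Zn^2+] = 8.18 × 10^-2 × (78.4/288.4) = 2.224 × 10^-2 M
[OH^-] = 6.32 x 10^-5 × (210/288.4) = 4.602 × 10^-5 M
Zn(OH)2(s) ⇌ Zn^2+(aq) + 2 OH^-(aq), so Q = [Zn^2+][OH^-]^2
Q = (2.224 × 10^-2)(4.602 x 10^-5)^2 = 4.71 × 10^-11
Q > Ksp, so Zn(OH)2 will precipitate.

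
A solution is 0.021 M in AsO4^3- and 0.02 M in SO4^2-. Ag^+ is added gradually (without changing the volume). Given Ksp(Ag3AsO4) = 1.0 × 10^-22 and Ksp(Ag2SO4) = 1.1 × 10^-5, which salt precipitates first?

Ag3AsO4

Each salt begins to precipitate when Q = Ksp, i.e. when [Ag^+] reaches its threshold.
For Ag3AsO4: 1.0 × 10^-22 = 0.021 × [Ag^+]^3  ⇒  [Ag^+] = 1.7 × 10^-7 M.
For Ag2SO4: 1.1 × 10^-5 = 0.02 × [Ag^+]^2  ⇒  [Ag^+] = 2.3 × 10^-2 M.
The salt with the lower threshold [Ag^+] precipitates first: Ag3AsO4.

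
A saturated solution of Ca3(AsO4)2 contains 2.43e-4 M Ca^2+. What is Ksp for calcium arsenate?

3.77 × 10^-19

Ca3(AsO4)2(s) <=> 3 Ca^2+ + 2 AsO4^3-
Stoichiometry gives [AsO4^3-] = (2/3)[Ca^2+] = 1.620 x 10^-4 M.
Ksp = [Ca^2+]^3[AsO4^3-]^2
Ksp = (2.43 x 10^-4)^3 × (1.620 x 10^-4)^2 = 3.77 × 10^-19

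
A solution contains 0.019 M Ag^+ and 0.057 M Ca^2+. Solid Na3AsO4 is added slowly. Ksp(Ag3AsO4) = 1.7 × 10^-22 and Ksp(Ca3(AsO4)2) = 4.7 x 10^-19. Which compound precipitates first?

Ag3AsO4

Precipitation of each salt starts when its ion product equals its Ksp.
For Ag3AsO4: 1.7 × 10^-22 = (0.019)^3 × [AsO4^3-]  ⇒  [AsO4^3-] = 2.5 × 10^-17 M.
For Ca3(AsO4)2: 4.7 x 10^-19 = (0.057)^3 × [AsO4^3-]^2  ⇒  [AsO4^3-] = 5.0 × 10^-8 M.
The salt with the lower threshold [AsO4^3-] precipitates first: Ag3AsO4.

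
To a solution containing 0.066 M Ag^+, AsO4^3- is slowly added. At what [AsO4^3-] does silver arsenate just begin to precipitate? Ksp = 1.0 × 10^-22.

3.5 x 10^-19 M

Ag3AsO4(s) ⇌ 3 Ag^+(aq) + AsO4^3-(aq)
Ksp = [Ag^+]^3[AsO4^3-]
Precipitation begins when Q = Ksp. With [Ag^+] = 0.066 M:
1.0 × 10^-22 = (0.066)^3 × [AsO4^3-]
[AsO4^3-] = (1.0 × 10^-22 / 2.87 × 10^-4) = 3.5 × 10^-19 M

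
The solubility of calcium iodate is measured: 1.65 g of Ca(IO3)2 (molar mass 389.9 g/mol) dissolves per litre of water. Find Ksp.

3.03 x 10^-7

Molar solubility s = (1.65 g/L) / (389.9 g/mol) = 4.232 x 10^-3 M.
Ca(IO3)2(s) ⇌ Ca^2+(aq) + 2 IO3^-(aq)
Let s = molar solubility. Then [Ca^2+] = s and [IO3^-] = 2s.
Ksp = [Ca^2+][IO3^-]^2
Ksp = s(2s)^2 = 4s^3
With s = 4.232 x 10^-3: Ksp = 3.03 × 10^-7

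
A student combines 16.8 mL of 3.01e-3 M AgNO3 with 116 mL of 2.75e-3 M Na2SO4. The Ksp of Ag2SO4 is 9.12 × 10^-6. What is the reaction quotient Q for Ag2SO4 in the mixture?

Q ≈ 3.48 × 10^-10

Total volume = 16.8 + 116 = 132.8 mL.
[Ag^+] = 3.01 x 10^-3 × (16.8/132.8) = 3.808 × 10^-4 M
[SO4^2-] = 2.75 × 10^-3 × (116/132.8) = 2.402 × 10^-3 M
Ag2SO4(s) <=> 2 Ag^+ + SO4^2-, so Q = [Ag^+]^2[SO4^2-]
Q = (3.808 × 10^-4)^2(2.402 x 10^-3) = 3.48 × 10^-10
Q < Ksp, so no precipitate of Ag2SO4 forms.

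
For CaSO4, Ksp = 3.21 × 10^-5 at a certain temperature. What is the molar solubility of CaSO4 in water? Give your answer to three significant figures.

s = 5.67e-3 M

CaSO4(s) ⇌ Ca^2+(aq) + SO4^2-(aq)
Ksp = [Ca^2+][SO4^2-]
Let s = molar solubility. Then [Ca^2+] = s and [SO4^2-] = s.
Ksp = s^2
s = (3.21 × 10^-5)^(1/2) = 5.67 × 10^-3 M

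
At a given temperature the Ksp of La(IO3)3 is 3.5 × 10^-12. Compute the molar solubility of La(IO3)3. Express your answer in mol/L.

s = 6.0 × 10^-4 M

La(IO3)3(s) ⇌ La^3+(aq) + 3 IO3^-(aq)
Ksp = [La^3+][IO3^-]^3
If s mol/L of La(IO3)3 dissolves, [La^3+] = s and [IO3^-] = 3s.
Substituting: Ksp = s(3s)^3 = 27s^4
s^4 = 3.5 × 10^-12 / 27, so s = 6.0 x 10^-4 M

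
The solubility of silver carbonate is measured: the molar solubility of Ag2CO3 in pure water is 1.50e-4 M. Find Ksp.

Ag2CO3(s) ⇌ 2 Ag^+(aq) + CO3^2-(aq)
With molar solubility s: [Ag^+] = 2s, [CO3^2-] = s.
Ksp = [Ag^+]^2[CO3^2-]
Ksp = (2s)^2s = 4s^3
With s = 1.50 x 10^-4: Ksp = 1.35 × 10^-11

1.35 × 10^-11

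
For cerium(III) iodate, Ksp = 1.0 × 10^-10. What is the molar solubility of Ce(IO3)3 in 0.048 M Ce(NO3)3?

Ce(IO3)3(s) <=> Ce^3+(aq) + 3 IO3^-(aq)
Ksp = [Ce^3+][IO3^-]^3
If s mol/L dissolves here, [Ce^3+] = 0.048 + s ≈ 0.048, [IO3^-] = 3s (Ksp is small, so little additional dissolves).
Ksp ≈ 0.048 × (3s)^3
s = 4.3 × 10^-4 M
Check: s = 4.3 × 10^-4 ≪ 0.048, so the approximation is valid.

s ≈ 4.3 × 10^-4 M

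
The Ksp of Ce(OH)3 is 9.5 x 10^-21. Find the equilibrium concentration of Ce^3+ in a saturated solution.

4.3e-6 M

Ce(OH)3(s) ⇌ Ce^3+(aq) + 3 OH^-(aq)
Ksp = [Ce^3+][OH^-]^3
With molar solubility s: [Ce^3+] = s, [OH^-] = 3s.
Ksp = s(3s)^3 = 27s^4
Solving, s = (9.5 x 10^-21/27)^(1/4) = 4.33 x 10^-6 M
[Ce^3+] = s = 4.3 x 10^-6 M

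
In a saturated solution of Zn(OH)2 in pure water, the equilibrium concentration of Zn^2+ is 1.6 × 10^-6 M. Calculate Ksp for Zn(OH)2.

Zn(OH)2(s) ⇌ Zn^2+(aq) + 2 OH^-(aq)
Stoichiometry gives [OH^-] = (2/1)[Zn^2+] = 3.20 × 10^-6 M.
Ksp = [Zn^2+][OH^-]^2
Ksp = 1.6 × 10^-6 × (3.20 × 10^-6)^2 = 1.6 x 10^-17

1.6e-17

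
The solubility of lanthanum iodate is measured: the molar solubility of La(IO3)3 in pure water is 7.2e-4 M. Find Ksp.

Ksp ≈ 7.3 x 10^-12

La(IO3)3(s) <=> La^3+(aq) + 3 IO3^-(aq)
Let s = molar solubility. Then [La^3+] = s and [IO3^-] = 3s.
Ksp = [La^3+][IO3^-]^3
Ksp = s(3s)^3 = 27s^4
Ksp = 27 × (7.2 x 10^-4)^4 = 7.3 × 10^-12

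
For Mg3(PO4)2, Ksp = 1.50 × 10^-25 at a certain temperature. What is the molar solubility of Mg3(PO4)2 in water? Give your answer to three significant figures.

s = 4.25e-6 M

Mg3(PO4)2(s) <=> 3 Mg^2+ + 2 PO4^3-
Ksp = [Mg^2+]^3[PO4^3-]^2
Let s = molar solubility. Then [Mg^2+] = 3s and [PO4^3-] = 2s.
Substituting: Ksp = (3s)^3(2s)^2 = 108s^5
s^5 = 1.50 × 10^-25 / 108, so s = 4.25 x 10^-6 M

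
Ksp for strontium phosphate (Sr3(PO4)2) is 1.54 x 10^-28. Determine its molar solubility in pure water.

Sr3(PO4)2(s) ⇌ 3 Sr^2+(aq) + 2 PO4^3-(aq)
Ksp = [Sr^2+]^3[PO4^3-]^2
Let s = molar solubility. Then [Sr^2+] = 3s and [PO4^3-] = 2s.
So Ksp = (3s)^3 × (2s)^2 = 108s^5
s^5 = 1.54 x 10^-28 / 108, so s = 1.07 x 10^-6 M

s = 1.07 × 10^-6 M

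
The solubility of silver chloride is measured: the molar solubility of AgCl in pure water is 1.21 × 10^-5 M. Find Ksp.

AgCl(s) <=> Ag^+(aq) + Cl^-(aq)
For each mole of AgCl that dissolves: [Ag^+] = s, [Cl^-] = s.
Ksp = [Ag^+][Cl^-]
Ksp = s × s = s^2
With s = 1.21 × 10^-5: Ksp = 1.46 × 10^-10

1.46 x 10^-10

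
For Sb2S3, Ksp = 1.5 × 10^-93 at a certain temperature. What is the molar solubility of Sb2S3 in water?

s ≈ 1.1 × 10^-19 M

Sb2S3(s) <=> 2 Sb^3+(aq) + 3 S^2-(aq)
Ksp = [Sb^3+]^2[S^2-]^3
Let s = molar solubility. Then [Sb^3+] = 2s and [S^2-] = 3s.
Ksp = (2s)^2(3s)^3 = 108s^5
Solving, s = (1.5 × 10^-93/108)^(1/5) = 1.1 × 10^-19 M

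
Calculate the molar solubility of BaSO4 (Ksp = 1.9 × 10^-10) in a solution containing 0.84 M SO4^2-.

BaSO4(s) ⇌ Ba^2+(aq) + SO4^2-(aq)
Ksp = [Ba^2+][SO4^2-]
Let s = moles of BaSO4 that dissolve per litre. [Ba^2+] = s, [SO4^2-] = 0.84 + s ≈ 0.84 (common-ion effect: SO4^2- is already 0.84 M).
Ksp ≈ s × 0.84
s = 2.3 x 10^-10 M
Check: s = 2.3 × 10^-10 ≪ 0.84, so the approximation is valid.

s ≈ 2.3 × 10^-10 M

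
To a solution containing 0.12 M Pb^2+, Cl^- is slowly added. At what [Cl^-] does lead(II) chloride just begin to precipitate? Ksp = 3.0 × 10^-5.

1.6e-2 M

PbCl2(s) <=> Pb^2+(aq) + 2 Cl^-(aq)
Ksp = [Pb^2+][Cl^-]^2
Precipitation begins when Q = Ksp. With [Pb^2+] = 0.12 M:
3.0 × 10^-5 = (0.12) × [Cl^-]^2
[Cl^-] = (3.0 × 10^-5 / 1.2 × 10^-1)^(1/2) = 1.6 × 10^-2 M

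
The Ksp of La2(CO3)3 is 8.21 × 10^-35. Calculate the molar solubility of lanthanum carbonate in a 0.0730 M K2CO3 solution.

La2(CO3)3(s) ⇌ 2 La^3+(aq) + 3 CO3^2-(aq)
Ksp = [La^3+]^2[CO3^2-]^3
Let s be the molar solubility in this solution. [La^3+] = 2s, [CO3^2-] = 0.0730 + 3s ≈ 0.0730 (since CO3^2- from K2CO3 dominates).
Ksp ≈ (2s)^2 × (0.0730)^3
s = 2.30 x 10^-16 M
Check: 3s = 6.9 × 10^-16 ≪ 0.0730, so the approximation is valid.

2.30 × 10^-16 M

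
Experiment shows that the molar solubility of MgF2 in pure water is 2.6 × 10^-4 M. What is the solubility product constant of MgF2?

Ksp = 7.0 × 10^-11

MgF2(s) ⇌ Mg^2+ + 2 F^-
Let s = molar solubility. Then [Mg^2+] = s and [F^-] = 2s.
Ksp = [Mg^2+][F^-]^2
Ksp = s(2s)^2 = 4s^3
With s = 2.6 × 10^-4: Ksp = 7.0 × 10^-11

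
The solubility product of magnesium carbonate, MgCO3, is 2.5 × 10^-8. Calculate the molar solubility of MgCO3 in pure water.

s ≈ 1.6e-4 M

MgCO3(s) ⇌ Mg^2+ + CO3^2-
Ksp = [Mg^2+][CO3^2-]
If s mol/L of MgCO3 dissolves, [Mg^2+] = s and [CO3^2-] = s.
Ksp = (s)(s) = s^2
s = √(2.5 × 10^-8) = 1.6 × 10^-4 M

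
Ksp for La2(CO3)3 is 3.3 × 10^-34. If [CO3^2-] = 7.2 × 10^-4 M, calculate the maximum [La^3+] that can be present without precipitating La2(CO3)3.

La2(CO3)3(s) ⇌ 2 La^3+(aq) + 3 CO3^2-(aq)
Ksp = [La^3+]^2[CO3^2-]^3
Precipitation begins when Q = Ksp. With [CO3^2-] = 7.2 × 10^-4 M:
3.3 × 10^-34 = (7.2 × 10^-4)^3 × [La^3+]^2
[La^3+] = (3.3 × 10^-34 / 3.73 × 10^-10)^(1/2) = 9.4 × 10^-13 M

[La^3+] ≈ 9.4 × 10^-13 M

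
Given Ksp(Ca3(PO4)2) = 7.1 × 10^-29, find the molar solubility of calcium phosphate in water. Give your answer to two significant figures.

Ca3(PO4)2(s) <=> 3 Ca^2+(aq) + 2 PO4^3-(aq)
Ksp = [Ca^2+]^3[PO4^3-]^2
With molar solubility s: [Ca^2+] = 3s, [PO4^3-] = 2s.
Substituting: Ksp = (3s)^3(2s)^2 = 108s^5
s^5 = 7.1 × 10^-29 / 108, so s = 9.2 × 10^-7 M

s = 9.2e-7 M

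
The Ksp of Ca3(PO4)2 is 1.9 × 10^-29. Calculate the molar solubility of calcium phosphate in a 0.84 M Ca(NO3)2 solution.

s ≈ 2.8 x 10^-15 M

Ca3(PO4)2(s) ⇌ 3 Ca^2+(aq) + 2 PO4^3-(aq)
Ksp = [Ca^2+]^3[PO4^3-]^2
If s mol/L dissolves here, [Ca^2+] = 0.84 + 3s ≈ 0.84, [PO4^3-] = 2s (Ksp is small, so little additional dissolves).
Ksp ≈ (0.84)^3 × (2s)^2
s = 2.8 × 10^-15 M
Check: 3s = 8.5 × 10^-15 ≪ 0.84, so the approximation is valid.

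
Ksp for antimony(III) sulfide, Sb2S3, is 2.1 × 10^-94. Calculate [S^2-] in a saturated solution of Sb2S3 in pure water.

[S^2-] = 2.2e-19 M

Sb2S3(s) <=> 2 Sb^3+(aq) + 3 S^2-(aq)
Ksp = [Sb^3+]^2[S^2-]^3
Let s = molar solubility. Then [Sb^3+] = 2s and [S^2-] = 3s.
Substituting: Ksp = (2s)^2(3s)^3 = 108s^5
Solving, s = (2.1 × 10^-94/108)^(1/5) = 7.21 × 10^-20 M
[S^2-] = 3s = 2.2 x 10^-19 M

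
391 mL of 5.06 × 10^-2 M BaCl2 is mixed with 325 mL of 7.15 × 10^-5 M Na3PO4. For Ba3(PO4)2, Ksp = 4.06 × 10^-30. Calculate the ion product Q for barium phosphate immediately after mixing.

Q ≈ 2.22 × 10^-14

Total volume = 391 + 325 = 716 mL.
[Ba^2+] = 5.06 x 10^-2 × (391/716) = 2.763 × 10^-2 M
[PO4^3-] = 7.15 x 10^-5 × (325/716) = 3.245 x 10^-5 M
Ba3(PO4)2(s) ⇌ 3 Ba^2+ + 2 PO4^3-, so Q = [Ba^2+]^3[PO4^3-]^2
Q = (2.763 x 10^-2)^3(3.245 × 10^-5)^2 = 2.22 × 10^-14
Q > Ksp, so Ba3(PO4)2 will precipitate.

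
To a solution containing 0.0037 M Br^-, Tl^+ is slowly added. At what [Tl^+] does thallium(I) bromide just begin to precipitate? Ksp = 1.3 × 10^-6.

[Tl^+] = 3.5e-4 M

TlBr(s) <=> Tl^+(aq) + Br^-(aq)
Ksp = [Tl^+][Br^-]
Precipitation begins when Q = Ksp. With [Br^-] = 0.0037 M:
1.3 × 10^-6 = (0.0037) × [Tl^+]
[Tl^+] = (1.3 × 10^-6 / 3.7 × 10^-3) = 3.5 × 10^-4 M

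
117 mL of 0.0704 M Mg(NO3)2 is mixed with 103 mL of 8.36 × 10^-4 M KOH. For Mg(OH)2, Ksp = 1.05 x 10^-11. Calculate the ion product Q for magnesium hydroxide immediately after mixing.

Q = 5.74e-9

Total volume = 117 + 103 = 220 mL.
[Mg^2+] = 7.04 × 10^-2 × (117/220) = 3.744 × 10^-2 M
[OH^-] = 8.36 × 10^-4 × (103/220) = 3.914 x 10^-4 M
Mg(OH)2(s) <=> Mg^2+ + 2 OH^-, so Q = [Mg^2+][OH^-]^2
Q = (3.744 × 10^-2)(3.914 × 10^-4)^2 = 5.74 × 10^-9
Q > Ksp, so Mg(OH)2 will precipitate.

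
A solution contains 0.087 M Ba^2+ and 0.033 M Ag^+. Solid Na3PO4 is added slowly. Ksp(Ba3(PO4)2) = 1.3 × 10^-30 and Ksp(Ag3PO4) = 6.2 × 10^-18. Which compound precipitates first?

Each salt begins to precipitate when Q = Ksp, i.e. when [PO4^3-] reaches its threshold.
For Ba3(PO4)2: 1.3 × 10^-30 = (0.087)^3 × [PO4^3-]^2  ⇒  [PO4^3-] = 4.4 × 10^-14 M.
For Ag3PO4: 6.2 × 10^-18 = (0.033)^3 × [PO4^3-]  ⇒  [PO4^3-] = 1.7 x 10^-13 M.
The salt with the lower threshold [PO4^3-] precipitates first: Ba3(PO4)2.

Ba3(PO4)2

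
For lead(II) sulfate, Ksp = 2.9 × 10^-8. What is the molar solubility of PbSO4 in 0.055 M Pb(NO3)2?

PbSO4(s) <=> Pb^2+(aq) + SO4^2-(aq)
Ksp = [Pb^2+][SO4^2-]
Let s be the molar solubility in this solution. [Pb^2+] = 0.055 + s ≈ 0.055, [SO4^2-] = s (common-ion effect: Pb^2+ is already 0.055 M).
Ksp ≈ 0.055 × s
s = 5.3 x 10^-7 M
Check: s = 5.3 x 10^-7 ≪ 0.055, so the approximation is valid.

5.3 × 10^-7 M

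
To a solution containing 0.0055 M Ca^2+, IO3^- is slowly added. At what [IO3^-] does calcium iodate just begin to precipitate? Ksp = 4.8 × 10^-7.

[IO3^-] = 9.3e-3 M

Ca(IO3)2(s) <=> Ca^2+(aq) + 2 IO3^-(aq)
Ksp = [Ca^2+][IO3^-]^2
Precipitation begins when Q = Ksp. With [Ca^2+] = 0.0055 M:
4.8 × 10^-7 = (0.0055) × [IO3^-]^2
[IO3^-] = (4.8 × 10^-7 / 5.5 × 10^-3)^(1/2) = 9.3 × 10^-3 M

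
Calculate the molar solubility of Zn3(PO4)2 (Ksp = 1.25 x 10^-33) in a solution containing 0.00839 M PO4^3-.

8.70 × 10^-11 M

Zn3(PO4)2(s) ⇌ 3 Zn^2+ + 2 PO4^3-
Ksp = [Zn^2+]^3[PO4^3-]^2
Let s = moles of Zn3(PO4)2 that dissolve per litre. [Zn^2+] = 3s, [PO4^3-] = 0.00839 + 2s ≈ 0.00839 (since the PO4^3- already present dominates).
Ksp ≈ (3s)^3 × (0.00839)^2
s = 8.70 × 10^-11 M
Check: 2s = 1.7 × 10^-10 ≪ 0.00839, so the approximation is valid.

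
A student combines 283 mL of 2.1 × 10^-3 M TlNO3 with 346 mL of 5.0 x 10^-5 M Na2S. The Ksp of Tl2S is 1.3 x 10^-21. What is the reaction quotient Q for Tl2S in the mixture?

Total volume = 283 + 346 = 629 mL.
[Tl^+] = 2.1 x 10^-3 × (283/629) = 9.45 x 10^-4 M
[S^2-] = 5.0 x 10^-5 × (346/629) = 2.75 × 10^-5 M
Tl2S(s) <=> 2 Tl^+(aq) + S^2-(aq), so Q = [Tl^+]^2[S^2-]
Q = (9.45 x 10^-4)^2(2.75 × 10^-5) = 2.5 x 10^-11
Q > Ksp, so Tl2S will precipitate.

2.5 × 10^-11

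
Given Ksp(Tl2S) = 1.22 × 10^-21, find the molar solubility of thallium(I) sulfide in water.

Tl2S(s) ⇌ 2 Tl^+ + S^2-
Ksp = [Tl^+]^2[S^2-]
For each mole of Tl2S that dissolves: [Tl^+] = 2s, [S^2-] = s.
Substituting: Ksp = (2s)^2s = 4s^3
s = (1.22 × 10^-21 / 4)^(1/3) = 6.73 x 10^-8 M

s = 6.73 × 10^-8 M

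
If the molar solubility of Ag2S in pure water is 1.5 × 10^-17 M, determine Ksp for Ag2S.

Ag2S(s) <=> 2 Ag^+ + S^2-
With molar solubility s: [Ag^+] = 2s, [S^2-] = s.
Ksp = [Ag^+]^2[S^2-]
Ksp = (2s)^2s = 4s^3
Ksp = 4 × (1.5 × 10^-17)^3 = 1.4 × 10^-50

1.4 x 10^-50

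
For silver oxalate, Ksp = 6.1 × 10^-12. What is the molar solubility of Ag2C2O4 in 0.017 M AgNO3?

Ag2C2O4(s) ⇌ 2 Ag^+ + C2O4^2-
Ksp = [Ag^+]^2[C2O4^2-]
If s mol/L dissolves here, [Ag^+] = 0.017 + 2s ≈ 0.017, [C2O4^2-] = s (common-ion effect: Ag^+ is already 0.017 M).
Ksp ≈ (0.017)^2 × s
s = 2.1 × 10^-8 M
Check: 2s = 4.2 x 10^-8 ≪ 0.017, so the approximation is valid.

s ≈ 2.1 × 10^-8 M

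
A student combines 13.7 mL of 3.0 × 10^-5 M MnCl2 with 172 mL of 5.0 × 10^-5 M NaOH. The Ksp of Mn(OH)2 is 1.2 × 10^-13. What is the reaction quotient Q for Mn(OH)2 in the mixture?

Total volume = 13.7 + 172 = 185.7 mL.
[Mn^2+] = 3.0 x 10^-5 × (13.7/185.7) = 2.21 x 10^-6 M
[OH^-] = 5.0 × 10^-5 × (172/185.7) = 4.63 x 10^-5 M
Mn(OH)2(s) ⇌ Mn^2+ + 2 OH^-, so Q = [Mn^2+][OH^-]^2
Q = (2.21 × 10^-6)(4.63 × 10^-5)^2 = 4.7 x 10^-15
Q < Ksp, so no precipitate of Mn(OH)2 forms.

Q = 4.7e-15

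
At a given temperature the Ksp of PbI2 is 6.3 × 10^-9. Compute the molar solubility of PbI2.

PbI2(s) <=> Pb^2+ + 2 I^-
Ksp = [Pb^2+][I^-]^2
Let s = molar solubility. Then [Pb^2+] = s and [I^-] = 2s.
Substituting: Ksp = s(2s)^2 = 4s^3
s = (6.3 × 10^-9 / 4)^(1/3) = 1.2 x 10^-3 M

s = 1.2 × 10^-3 M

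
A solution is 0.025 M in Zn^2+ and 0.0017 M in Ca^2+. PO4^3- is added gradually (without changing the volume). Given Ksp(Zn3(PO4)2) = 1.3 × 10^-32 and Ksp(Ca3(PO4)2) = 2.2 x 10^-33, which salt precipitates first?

Each salt begins to precipitate when Q = Ksp, i.e. when [PO4^3-] reaches its threshold.
For Zn3(PO4)2: 1.3 × 10^-32 = (0.025)^3 × [PO4^3-]^2  ⇒  [PO4^3-] = 2.9 x 10^-14 M.
For Ca3(PO4)2: 2.2 x 10^-33 = (0.0017)^3 × [PO4^3-]^2  ⇒  [PO4^3-] = 6.7 x 10^-13 M.
The salt with the lower threshold [PO4^3-] precipitates first: Zn3(PO4)2.

Zn3(PO4)2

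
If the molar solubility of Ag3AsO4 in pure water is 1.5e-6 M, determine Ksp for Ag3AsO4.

Ag3AsO4(s) <=> 3 Ag^+(aq) + AsO4^3-(aq)
Let s = molar solubility. Then [Ag^+] = 3s and [AsO4^3-] = s.
Ksp = [Ag^+]^3[AsO4^3-]
Ksp = (3s)^3s = 27s^4
Ksp = 27 × (1.5 x 10^-6)^4 = 1.4 x 10^-22

Ksp = 1.4 x 10^-22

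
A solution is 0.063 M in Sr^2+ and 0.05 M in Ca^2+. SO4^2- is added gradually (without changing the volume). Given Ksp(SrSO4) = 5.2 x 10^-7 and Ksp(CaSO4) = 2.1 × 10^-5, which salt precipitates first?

Precipitation of each salt starts when its ion product equals its Ksp.
For SrSO4: 5.2 x 10^-7 = 0.063 × [SO4^2-]  ⇒  [SO4^2-] = 8.3 × 10^-6 M.
For CaSO4: 2.1 × 10^-5 = 0.05 × [SO4^2-]  ⇒  [SO4^2-] = 4.2 x 10^-4 M.
The salt with the lower threshold [SO4^2-] precipitates first: SrSO4.

SrSO4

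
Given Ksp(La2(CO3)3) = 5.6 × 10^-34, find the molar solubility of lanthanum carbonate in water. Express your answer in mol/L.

La2(CO3)3(s) ⇌ 2 La^3+ + 3 CO3^2-
Ksp = [La^3+]^2[CO3^2-]^3
With molar solubility s: [La^3+] = 2s, [CO3^2-] = 3s.
Substituting: Ksp = (2s)^2(3s)^3 = 108s^5
s^5 = 5.6 × 10^-34 / 108, so s = 8.8 x 10^-8 M

s = 8.8e-8 M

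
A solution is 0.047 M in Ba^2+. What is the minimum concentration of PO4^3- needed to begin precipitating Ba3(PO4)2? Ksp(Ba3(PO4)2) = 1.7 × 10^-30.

Ba3(PO4)2(s) ⇌ 3 Ba^2+(aq) + 2 PO4^3-(aq)
Ksp = [Ba^2+]^3[PO4^3-]^2
Precipitation begins when Q = Ksp. With [Ba^2+] = 0.047 M:
1.7 × 10^-30 = (0.047)^3 × [PO4^3-]^2
[PO4^3-] = (1.7 × 10^-30 / 1.04 × 10^-4)^(1/2) = 1.3 × 10^-13 M

1.3 x 10^-13 M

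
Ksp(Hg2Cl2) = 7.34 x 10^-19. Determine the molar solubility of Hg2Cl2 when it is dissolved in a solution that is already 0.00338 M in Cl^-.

Hg2Cl2(s) <=> Hg2^2+(aq) + 2 Cl^-(aq)
Ksp = [Hg2^2+][Cl^-]^2
If s mol/L dissolves here, [Hg2^2+] = s, [Cl^-] = 0.00338 + 2s ≈ 0.00338 (common-ion effect: Cl^- is already 0.00338 M).
Ksp ≈ s × (0.00338)^2
s = 6.42 × 10^-14 M
Check: 2s = 1.3 × 10^-13 ≪ 0.00338, so the approximation is valid.

s ≈ 6.42 × 10^-14 M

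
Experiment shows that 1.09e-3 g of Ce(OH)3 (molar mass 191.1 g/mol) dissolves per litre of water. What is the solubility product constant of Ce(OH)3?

Molar solubility s = (1.09 × 10^-3 g/L) / (191.1 g/mol) = 5.704 × 10^-6 M.
Ce(OH)3(s) <=> Ce^3+ + 3 OH^-
Let s = molar solubility. Then [Ce^3+] = s and [OH^-] = 3s.
Ksp = [Ce^3+][OH^-]^3
Ksp = s(3s)^3 = 27s^4
Ksp = 27 × (5.704 x 10^-6)^4 = 2.86 × 10^-20

Ksp = 2.86 × 10^-20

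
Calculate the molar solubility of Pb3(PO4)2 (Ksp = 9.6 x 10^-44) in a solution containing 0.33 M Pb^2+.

Pb3(PO4)2(s) <=> 3 Pb^2+ + 2 PO4^3-
Ksp = [Pb^2+]^3[PO4^3-]^2
Let s = moles of Pb3(PO4)2 that dissolve per litre. [Pb^2+] = 0.33 + 3s ≈ 0.33, [PO4^3-] = 2s (since the Pb^2+ already present dominates).
Ksp ≈ (0.33)^3 × (2s)^2
s = 8.2 × 10^-22 M
Check: 3s = 2.5 x 10^-21 ≪ 0.33, so the approximation is valid.

s = 8.2e-22 M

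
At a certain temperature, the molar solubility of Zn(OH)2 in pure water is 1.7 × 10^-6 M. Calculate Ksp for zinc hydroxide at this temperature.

Ksp = 2.0 × 10^-17

Zn(OH)2(s) ⇌ Zn^2+(aq) + 2 OH^-(aq)
Let s = molar solubility. Then [Zn^2+] = s and [OH^-] = 2s.
Ksp = [Zn^2+][OH^-]^2
Substituting: Ksp = s(2s)^2 = 4s^3
With s = 1.7 × 10^-6: Ksp = 2.0 × 10^-17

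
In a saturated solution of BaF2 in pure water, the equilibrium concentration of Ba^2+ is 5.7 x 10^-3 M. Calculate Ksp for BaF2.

7.4e-7

BaF2(s) <=> Ba^2+(aq) + 2 F^-(aq)
Stoichiometry gives [F^-] = (2/1)[Ba^2+] = 1.14 x 10^-2 M.
Ksp = [Ba^2+][F^-]^2
Ksp = 5.7 × 10^-3 × (1.14 x 10^-2)^2 = 7.4 × 10^-7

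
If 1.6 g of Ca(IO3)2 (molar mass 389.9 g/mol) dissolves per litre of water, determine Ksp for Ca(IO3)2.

Molar solubility s = (1.6 g/L) / (389.9 g/mol) = 4.10 × 10^-3 M.
Ca(IO3)2(s) ⇌ Ca^2+(aq) + 2 IO3^-(aq)
With molar solubility s: [Ca^2+] = s, [IO3^-] = 2s.
Ksp = [Ca^2+][IO3^-]^2
Ksp = s(2s)^2 = 4s^3
Ksp = 4 × (4.10 × 10^-3)^3 = 2.8 x 10^-7

2.8 × 10^-7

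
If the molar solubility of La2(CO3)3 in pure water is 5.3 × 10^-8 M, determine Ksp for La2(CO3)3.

4.5e-35

La2(CO3)3(s) ⇌ 2 La^3+ + 3 CO3^2-
Let s = molar solubility. Then [La^3+] = 2s and [CO3^2-] = 3s.
Ksp = [La^3+]^2[CO3^2-]^3
Substituting: Ksp = (2s)^2(3s)^3 = 108s^5
Ksp = 108 × (5.3 x 10^-8)^5 = 4.5 × 10^-35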